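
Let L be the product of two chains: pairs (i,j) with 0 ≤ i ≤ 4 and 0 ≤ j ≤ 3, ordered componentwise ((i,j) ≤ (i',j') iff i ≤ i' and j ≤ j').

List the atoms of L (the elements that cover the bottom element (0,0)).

(0,1), (1,0)

The atoms are exactly the elements that cover (0,0): (0,1), (1,0).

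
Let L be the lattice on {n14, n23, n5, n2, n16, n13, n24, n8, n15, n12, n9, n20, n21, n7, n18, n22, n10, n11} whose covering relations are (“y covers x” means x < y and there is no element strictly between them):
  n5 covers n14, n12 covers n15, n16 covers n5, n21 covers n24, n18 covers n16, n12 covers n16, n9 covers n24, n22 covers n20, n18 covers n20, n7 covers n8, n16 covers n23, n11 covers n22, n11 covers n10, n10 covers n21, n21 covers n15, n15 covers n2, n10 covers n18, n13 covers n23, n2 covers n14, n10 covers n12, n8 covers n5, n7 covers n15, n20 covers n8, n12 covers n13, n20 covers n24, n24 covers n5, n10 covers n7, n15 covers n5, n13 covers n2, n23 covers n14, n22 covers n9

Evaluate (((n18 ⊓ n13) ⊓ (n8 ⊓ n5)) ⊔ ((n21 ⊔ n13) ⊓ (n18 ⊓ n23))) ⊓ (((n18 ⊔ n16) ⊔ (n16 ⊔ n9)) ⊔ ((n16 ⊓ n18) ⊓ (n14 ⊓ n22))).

n23

n18 ∧ n13 = n23
n8 ∧ n5 = n5
n23 ∧ n5 = n14
n21 ∨ n13 = n10
n18 ∧ n23 = n23
n10 ∧ n23 = n23
n14 ∨ n23 = n23
n18 ∨ n16 = n18
n16 ∨ n9 = n11
n18 ∨ n11 = n11
n16 ∧ n18 = n16
n14 ∧ n22 = n14
n16 ∧ n14 = n14
n11 ∨ n14 = n11
n23 ∧ n11 = n23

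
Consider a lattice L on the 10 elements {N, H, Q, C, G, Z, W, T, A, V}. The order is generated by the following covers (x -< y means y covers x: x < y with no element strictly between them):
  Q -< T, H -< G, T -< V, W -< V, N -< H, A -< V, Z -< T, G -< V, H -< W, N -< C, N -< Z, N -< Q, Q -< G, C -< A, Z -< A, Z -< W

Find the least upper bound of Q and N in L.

Q

Common upper bounds of {Q, N}: G, Q, T, V.
The least among these is Q.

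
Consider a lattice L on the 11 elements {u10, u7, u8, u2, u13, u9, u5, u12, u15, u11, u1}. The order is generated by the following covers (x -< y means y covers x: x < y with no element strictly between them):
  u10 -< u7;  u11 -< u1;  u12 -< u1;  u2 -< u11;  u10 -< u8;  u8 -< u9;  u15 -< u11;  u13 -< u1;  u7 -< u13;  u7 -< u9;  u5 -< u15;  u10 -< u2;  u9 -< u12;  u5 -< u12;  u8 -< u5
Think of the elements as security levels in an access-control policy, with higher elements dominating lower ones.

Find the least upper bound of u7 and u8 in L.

Common upper bounds of {u7, u8}: u1, u12, u9.
The least among these is u9.

u9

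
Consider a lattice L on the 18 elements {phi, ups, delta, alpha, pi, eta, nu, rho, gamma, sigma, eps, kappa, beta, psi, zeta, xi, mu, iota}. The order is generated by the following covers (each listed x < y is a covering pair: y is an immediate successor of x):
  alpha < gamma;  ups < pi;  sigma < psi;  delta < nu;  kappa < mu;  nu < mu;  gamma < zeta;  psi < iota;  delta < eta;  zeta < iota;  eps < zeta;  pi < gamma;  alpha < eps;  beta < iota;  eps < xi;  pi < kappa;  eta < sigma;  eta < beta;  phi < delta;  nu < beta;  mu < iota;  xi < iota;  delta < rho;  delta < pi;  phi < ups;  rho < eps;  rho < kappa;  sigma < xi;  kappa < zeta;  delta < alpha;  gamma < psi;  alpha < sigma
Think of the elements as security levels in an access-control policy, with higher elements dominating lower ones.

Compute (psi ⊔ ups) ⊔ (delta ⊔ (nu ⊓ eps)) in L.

psi ∨ ups = psi
nu ∧ eps = delta
delta ∨ delta = delta
psi ∨ delta = psi

psi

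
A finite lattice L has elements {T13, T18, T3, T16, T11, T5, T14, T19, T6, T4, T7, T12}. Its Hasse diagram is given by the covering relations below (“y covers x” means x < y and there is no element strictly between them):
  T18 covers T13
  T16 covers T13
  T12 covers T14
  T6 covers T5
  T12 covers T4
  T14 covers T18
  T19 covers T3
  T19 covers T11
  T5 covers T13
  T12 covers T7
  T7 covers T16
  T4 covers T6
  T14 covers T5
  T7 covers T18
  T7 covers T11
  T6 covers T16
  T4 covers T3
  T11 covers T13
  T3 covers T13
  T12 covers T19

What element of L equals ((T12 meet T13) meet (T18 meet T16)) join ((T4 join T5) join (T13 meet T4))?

T4

T12 ∧ T13 = T13
T18 ∧ T16 = T13
T13 ∧ T13 = T13
T4 ∨ T5 = T4
T13 ∧ T4 = T13
T4 ∨ T13 = T4
T13 ∨ T4 = T4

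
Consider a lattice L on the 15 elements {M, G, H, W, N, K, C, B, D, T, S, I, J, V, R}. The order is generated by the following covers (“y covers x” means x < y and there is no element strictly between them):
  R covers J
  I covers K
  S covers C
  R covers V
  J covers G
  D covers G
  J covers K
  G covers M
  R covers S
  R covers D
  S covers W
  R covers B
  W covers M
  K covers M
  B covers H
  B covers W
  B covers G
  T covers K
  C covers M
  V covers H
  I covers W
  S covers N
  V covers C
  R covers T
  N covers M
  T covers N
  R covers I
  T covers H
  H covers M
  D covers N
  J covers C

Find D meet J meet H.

M

Common lower bounds of {D, J, H}: M.
The greatest among these is M.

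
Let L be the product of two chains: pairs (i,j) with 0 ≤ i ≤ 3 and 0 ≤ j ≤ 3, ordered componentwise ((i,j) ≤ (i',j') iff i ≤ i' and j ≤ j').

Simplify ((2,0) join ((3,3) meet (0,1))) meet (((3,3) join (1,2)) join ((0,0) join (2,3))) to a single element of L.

(2,1)

(3,3) ∧ (0,1) = (0,1)
(2,0) ∨ (0,1) = (2,1)
(3,3) ∨ (1,2) = (3,3)
(0,0) ∨ (2,3) = (2,3)
(3,3) ∨ (2,3) = (3,3)
(2,1) ∧ (3,3) = (2,1)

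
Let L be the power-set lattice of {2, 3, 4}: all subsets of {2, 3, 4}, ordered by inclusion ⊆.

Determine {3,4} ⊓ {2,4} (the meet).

{4}

Under ⊆, meet is intersection: {3,4} ∩ {2,4} = {4}.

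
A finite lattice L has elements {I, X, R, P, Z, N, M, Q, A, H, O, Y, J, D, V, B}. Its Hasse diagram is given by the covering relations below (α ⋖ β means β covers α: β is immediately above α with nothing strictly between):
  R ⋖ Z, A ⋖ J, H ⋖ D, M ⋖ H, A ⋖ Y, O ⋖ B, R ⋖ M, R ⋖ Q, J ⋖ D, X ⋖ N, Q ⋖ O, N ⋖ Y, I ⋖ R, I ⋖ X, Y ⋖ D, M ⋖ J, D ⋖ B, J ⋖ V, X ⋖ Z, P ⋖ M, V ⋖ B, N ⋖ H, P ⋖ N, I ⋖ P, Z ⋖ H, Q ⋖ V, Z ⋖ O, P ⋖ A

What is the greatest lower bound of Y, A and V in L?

Common lower bounds of {Y, A, V}: A, I, P.
The greatest among these is A.

A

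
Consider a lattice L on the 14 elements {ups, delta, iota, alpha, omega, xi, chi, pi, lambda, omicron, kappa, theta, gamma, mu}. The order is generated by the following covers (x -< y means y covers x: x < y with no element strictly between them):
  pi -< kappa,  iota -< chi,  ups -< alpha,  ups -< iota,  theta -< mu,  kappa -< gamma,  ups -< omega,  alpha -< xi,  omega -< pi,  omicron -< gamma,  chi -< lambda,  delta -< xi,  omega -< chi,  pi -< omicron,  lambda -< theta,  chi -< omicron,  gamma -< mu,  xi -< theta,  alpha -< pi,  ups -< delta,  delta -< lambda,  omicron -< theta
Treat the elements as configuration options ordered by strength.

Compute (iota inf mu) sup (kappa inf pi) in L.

iota ∧ mu = iota
kappa ∧ pi = pi
iota ∨ pi = omicron

omicron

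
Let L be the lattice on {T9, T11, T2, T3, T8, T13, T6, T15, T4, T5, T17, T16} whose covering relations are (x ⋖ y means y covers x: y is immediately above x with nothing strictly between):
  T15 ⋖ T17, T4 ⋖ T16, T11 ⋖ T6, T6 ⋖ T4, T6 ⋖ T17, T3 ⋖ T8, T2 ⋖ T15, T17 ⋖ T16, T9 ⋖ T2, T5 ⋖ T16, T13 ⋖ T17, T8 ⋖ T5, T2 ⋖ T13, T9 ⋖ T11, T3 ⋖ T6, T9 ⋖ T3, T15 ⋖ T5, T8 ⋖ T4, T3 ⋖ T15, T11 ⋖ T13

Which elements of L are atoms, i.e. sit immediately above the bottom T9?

T11, T2, T3

The atoms are exactly the elements that cover T9: T11, T2, T3.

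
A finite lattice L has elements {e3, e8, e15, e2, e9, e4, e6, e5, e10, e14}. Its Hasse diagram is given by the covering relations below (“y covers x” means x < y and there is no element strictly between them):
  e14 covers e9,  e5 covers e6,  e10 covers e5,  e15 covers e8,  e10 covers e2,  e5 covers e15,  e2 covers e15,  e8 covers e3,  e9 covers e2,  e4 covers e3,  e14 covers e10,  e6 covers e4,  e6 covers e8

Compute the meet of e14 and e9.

e9

Common lower bounds of {e14, e9}: e15, e2, e3, e8, e9.
The greatest among these is e9.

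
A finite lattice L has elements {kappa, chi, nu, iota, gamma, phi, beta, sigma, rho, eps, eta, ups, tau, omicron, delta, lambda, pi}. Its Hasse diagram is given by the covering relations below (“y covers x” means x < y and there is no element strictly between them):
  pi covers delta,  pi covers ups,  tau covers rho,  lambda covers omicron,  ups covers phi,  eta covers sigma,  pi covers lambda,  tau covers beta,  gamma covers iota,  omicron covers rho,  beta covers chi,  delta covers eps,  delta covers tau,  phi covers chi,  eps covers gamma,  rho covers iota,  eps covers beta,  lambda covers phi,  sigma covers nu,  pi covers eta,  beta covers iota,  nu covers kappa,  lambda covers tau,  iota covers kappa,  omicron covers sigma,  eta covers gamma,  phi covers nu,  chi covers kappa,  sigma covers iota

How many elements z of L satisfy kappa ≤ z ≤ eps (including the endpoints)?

6

The interval [kappa, eps] = {beta, chi, eps, gamma, iota, kappa}, which has 6 elements.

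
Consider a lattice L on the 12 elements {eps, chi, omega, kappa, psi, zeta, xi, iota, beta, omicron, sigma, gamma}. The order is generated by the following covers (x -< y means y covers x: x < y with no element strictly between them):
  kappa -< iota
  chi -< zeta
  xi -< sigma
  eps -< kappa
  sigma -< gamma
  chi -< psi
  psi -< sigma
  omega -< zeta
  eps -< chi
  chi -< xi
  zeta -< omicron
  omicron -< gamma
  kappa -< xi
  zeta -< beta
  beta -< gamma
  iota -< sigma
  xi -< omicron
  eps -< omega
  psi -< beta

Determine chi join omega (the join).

Common upper bounds of {chi, omega}: beta, gamma, omicron, zeta.
The least among these is zeta.

zeta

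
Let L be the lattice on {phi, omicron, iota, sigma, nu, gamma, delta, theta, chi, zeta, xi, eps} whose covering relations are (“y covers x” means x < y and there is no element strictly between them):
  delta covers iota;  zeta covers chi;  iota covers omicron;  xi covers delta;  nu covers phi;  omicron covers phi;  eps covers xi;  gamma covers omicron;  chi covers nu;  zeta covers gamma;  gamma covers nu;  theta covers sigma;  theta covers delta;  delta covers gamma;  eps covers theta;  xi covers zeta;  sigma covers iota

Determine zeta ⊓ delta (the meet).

Common lower bounds of {zeta, delta}: gamma, nu, omicron, phi.
The greatest among these is gamma.

gamma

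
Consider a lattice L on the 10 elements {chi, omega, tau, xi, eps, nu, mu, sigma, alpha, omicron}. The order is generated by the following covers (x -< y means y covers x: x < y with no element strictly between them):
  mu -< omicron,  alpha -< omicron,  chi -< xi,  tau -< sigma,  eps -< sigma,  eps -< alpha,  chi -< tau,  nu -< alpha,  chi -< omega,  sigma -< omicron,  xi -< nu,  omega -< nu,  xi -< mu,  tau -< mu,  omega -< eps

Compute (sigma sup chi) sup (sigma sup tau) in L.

sigma

sigma ∨ chi = sigma
sigma ∨ tau = sigma
sigma ∨ sigma = sigma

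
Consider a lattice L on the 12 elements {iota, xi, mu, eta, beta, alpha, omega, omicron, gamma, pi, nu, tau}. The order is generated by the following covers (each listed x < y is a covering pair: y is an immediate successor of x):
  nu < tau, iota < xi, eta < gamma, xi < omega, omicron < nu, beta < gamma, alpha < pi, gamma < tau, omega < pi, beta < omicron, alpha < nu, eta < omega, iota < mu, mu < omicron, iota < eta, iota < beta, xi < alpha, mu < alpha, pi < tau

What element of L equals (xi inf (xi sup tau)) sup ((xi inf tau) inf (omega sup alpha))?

xi ∨ tau = tau
xi ∧ tau = xi
xi ∧ tau = xi
omega ∨ alpha = pi
xi ∧ pi = xi
xi ∨ xi = xi

xi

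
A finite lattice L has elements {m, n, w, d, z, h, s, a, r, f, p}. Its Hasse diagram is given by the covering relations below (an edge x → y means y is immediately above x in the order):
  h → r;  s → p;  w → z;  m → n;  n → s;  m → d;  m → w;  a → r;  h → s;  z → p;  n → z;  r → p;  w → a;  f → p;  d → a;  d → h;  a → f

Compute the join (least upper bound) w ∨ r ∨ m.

r

Common upper bounds of {w, r, m}: p, r.
The least among these is r.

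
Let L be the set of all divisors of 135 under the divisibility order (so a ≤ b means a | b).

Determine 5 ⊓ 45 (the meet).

Common lower bounds of {5, 45}: 1, 5.
The greatest among these is 5.

5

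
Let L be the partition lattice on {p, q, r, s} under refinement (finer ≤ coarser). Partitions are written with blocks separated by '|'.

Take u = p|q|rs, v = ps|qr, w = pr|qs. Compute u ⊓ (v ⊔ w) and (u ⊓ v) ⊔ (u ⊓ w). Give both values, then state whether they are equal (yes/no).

p|q|rs; p|q|r|s; no

v ⊔ w = pqrs, so u ⊓ (v ⊔ w) = p|q|rs ⊓ pqrs = p|q|rs.
u ⊓ v = p|q|r|s and u ⊓ w = p|q|r|s, so (u ⊓ v) ⊔ (u ⊓ w) = p|q|r|s ⊔ p|q|r|s = p|q|r|s.
Equal: no.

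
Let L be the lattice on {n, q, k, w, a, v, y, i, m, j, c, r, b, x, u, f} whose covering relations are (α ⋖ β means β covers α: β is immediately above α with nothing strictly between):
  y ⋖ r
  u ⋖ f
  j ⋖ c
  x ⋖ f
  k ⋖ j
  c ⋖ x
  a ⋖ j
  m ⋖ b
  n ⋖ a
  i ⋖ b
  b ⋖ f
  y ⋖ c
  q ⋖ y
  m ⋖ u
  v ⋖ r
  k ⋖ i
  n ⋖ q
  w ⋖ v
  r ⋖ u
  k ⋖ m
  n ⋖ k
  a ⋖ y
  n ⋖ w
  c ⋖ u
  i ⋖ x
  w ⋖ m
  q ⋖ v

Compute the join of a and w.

Common upper bounds of {a, w}: f, r, u.
The least among these is r.

r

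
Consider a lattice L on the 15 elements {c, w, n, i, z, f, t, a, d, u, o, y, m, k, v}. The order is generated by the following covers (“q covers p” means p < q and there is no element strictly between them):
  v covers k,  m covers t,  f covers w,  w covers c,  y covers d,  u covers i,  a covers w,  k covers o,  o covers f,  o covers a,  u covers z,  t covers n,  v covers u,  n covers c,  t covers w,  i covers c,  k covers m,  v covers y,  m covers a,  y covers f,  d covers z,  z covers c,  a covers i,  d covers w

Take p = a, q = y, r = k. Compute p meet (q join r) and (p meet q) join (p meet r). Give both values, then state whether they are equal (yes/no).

a; a; yes

q join r = v, so p meet (q join r) = a meet v = a.
p meet q = w and p meet r = a, so (p meet q) join (p meet r) = w join a = a.
Equal: yes.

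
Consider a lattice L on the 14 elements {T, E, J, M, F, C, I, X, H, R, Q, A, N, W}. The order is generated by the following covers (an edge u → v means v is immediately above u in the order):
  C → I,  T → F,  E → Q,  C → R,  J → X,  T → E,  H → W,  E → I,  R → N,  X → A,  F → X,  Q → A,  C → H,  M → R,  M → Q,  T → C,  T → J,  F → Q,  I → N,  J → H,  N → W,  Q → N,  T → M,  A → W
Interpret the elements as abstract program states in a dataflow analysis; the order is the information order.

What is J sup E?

A

Common upper bounds of {J, E}: A, W.
The least among these is A.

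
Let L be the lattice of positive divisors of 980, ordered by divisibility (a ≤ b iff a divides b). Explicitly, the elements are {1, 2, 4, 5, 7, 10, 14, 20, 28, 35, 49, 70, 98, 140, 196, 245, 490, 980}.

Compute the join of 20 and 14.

Common upper bounds of {20, 14}: 140, 980.
The least among these is 140.

140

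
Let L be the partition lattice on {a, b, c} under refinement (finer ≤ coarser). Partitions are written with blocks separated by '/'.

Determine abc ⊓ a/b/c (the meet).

a/b/c

The meet (common refinement) of abc and a/b/c intersects blocks pairwise, giving a/b/c.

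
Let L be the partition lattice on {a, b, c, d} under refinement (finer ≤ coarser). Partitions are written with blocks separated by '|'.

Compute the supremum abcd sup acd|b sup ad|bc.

The join of abcd, acd|b, ad|bc merges any blocks that overlap across the partitions, giving abcd.

abcd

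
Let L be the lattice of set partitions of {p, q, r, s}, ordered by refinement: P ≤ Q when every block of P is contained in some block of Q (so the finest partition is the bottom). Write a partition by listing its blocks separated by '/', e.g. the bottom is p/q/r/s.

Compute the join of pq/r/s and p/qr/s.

pqr/s

The join of pq/r/s and p/qr/s merges any blocks that overlap across the partitions, giving pqr/s.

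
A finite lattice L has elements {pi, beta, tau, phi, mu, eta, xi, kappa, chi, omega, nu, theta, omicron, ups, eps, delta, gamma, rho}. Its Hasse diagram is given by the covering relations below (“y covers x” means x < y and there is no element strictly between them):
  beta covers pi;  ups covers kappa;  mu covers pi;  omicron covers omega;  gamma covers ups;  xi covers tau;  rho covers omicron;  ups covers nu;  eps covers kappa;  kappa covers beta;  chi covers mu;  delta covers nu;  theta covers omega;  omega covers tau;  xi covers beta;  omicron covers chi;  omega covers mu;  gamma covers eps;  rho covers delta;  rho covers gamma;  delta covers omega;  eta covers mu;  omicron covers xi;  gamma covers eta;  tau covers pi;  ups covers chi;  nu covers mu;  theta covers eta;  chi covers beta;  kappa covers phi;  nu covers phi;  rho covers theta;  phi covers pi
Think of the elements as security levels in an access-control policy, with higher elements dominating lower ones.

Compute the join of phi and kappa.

kappa

Common upper bounds of {phi, kappa}: eps, gamma, kappa, rho, ups.
The least among these is kappa.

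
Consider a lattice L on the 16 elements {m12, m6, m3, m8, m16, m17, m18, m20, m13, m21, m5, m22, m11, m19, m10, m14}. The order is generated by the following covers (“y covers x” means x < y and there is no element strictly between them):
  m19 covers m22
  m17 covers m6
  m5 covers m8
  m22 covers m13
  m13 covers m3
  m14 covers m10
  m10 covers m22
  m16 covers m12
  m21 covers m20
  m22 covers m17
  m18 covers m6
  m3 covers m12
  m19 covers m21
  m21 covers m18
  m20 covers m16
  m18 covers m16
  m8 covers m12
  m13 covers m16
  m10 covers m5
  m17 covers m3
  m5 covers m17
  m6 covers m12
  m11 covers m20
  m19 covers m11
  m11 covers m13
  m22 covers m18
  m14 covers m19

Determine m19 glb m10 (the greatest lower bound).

m22

Common lower bounds of {m19, m10}: m12, m13, m16, m17, m18, m22, m3, m6.
The greatest among these is m22.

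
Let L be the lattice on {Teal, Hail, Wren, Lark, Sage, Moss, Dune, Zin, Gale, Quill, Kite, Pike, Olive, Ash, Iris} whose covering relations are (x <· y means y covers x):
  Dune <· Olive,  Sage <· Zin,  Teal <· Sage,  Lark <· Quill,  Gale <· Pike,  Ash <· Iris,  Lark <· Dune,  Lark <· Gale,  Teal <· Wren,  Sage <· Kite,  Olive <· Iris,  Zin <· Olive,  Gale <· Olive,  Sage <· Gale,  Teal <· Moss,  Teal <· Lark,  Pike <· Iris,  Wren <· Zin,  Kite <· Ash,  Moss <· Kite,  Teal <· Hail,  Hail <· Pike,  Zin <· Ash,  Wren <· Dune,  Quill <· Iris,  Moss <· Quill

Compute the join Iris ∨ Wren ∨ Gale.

Iris

Common upper bounds of {Iris, Wren, Gale}: Iris.
The least among these is Iris.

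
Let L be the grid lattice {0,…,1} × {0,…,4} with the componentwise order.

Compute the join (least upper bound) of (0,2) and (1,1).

(1,2)

Common upper bounds of {(0,2), (1,1)}: (1,2), (1,3), (1,4).
The least among these is (1,2).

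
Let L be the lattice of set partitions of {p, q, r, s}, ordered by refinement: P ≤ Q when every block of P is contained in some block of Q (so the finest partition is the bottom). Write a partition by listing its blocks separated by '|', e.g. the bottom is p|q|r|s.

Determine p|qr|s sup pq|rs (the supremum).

pqrs

The join of p|qr|s and pq|rs merges any blocks that overlap across the partitions, giving pqrs.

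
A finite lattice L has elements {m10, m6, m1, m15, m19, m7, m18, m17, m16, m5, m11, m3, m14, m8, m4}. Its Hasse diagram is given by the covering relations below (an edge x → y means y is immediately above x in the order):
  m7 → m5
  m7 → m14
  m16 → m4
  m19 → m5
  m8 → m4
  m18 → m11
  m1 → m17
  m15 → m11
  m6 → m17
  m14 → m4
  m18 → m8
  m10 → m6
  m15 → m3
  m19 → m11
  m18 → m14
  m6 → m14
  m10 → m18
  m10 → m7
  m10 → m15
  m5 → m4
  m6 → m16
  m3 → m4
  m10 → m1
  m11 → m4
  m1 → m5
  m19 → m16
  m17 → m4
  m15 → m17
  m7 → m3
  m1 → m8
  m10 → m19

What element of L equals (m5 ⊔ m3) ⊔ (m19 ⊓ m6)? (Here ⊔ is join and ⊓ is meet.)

m4

m5 ∨ m3 = m4
m19 ∧ m6 = m10
m4 ∨ m10 = m4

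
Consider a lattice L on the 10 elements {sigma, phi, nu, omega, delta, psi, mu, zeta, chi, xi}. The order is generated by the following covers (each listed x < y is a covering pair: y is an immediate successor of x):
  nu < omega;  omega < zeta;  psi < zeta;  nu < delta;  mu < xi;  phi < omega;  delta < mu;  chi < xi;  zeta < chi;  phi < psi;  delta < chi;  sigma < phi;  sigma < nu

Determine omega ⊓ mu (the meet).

Common lower bounds of {omega, mu}: nu, sigma.
The greatest among these is nu.

nu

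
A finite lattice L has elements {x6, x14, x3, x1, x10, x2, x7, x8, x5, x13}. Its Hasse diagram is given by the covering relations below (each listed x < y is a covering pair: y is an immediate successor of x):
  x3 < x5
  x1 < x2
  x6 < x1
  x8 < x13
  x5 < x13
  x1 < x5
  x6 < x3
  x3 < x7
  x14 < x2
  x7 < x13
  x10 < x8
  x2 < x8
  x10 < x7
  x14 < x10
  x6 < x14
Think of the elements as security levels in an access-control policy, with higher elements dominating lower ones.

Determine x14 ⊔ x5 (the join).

Common upper bounds of {x14, x5}: x13.
The least among these is x13.

x13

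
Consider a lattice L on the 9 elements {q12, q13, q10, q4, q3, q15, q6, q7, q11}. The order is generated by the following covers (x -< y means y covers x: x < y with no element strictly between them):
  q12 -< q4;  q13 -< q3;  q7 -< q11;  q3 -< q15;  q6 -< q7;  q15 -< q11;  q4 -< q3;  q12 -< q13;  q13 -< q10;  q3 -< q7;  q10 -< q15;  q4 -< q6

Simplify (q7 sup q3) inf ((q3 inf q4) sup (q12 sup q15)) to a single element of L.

q7 ∨ q3 = q7
q3 ∧ q4 = q4
q12 ∨ q15 = q15
q4 ∨ q15 = q15
q7 ∧ q15 = q3

q3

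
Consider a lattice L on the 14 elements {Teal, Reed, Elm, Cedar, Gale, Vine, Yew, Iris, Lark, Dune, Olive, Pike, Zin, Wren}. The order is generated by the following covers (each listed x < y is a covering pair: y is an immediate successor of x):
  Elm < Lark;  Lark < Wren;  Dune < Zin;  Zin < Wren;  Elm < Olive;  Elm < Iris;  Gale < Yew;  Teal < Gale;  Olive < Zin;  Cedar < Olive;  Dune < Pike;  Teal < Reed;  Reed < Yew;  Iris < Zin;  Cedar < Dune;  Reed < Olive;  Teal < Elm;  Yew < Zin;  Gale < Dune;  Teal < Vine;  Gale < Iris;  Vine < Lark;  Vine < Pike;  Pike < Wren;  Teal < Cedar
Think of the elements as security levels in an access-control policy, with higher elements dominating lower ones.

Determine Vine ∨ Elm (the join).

Common upper bounds of {Vine, Elm}: Lark, Wren.
The least among these is Lark.

Lark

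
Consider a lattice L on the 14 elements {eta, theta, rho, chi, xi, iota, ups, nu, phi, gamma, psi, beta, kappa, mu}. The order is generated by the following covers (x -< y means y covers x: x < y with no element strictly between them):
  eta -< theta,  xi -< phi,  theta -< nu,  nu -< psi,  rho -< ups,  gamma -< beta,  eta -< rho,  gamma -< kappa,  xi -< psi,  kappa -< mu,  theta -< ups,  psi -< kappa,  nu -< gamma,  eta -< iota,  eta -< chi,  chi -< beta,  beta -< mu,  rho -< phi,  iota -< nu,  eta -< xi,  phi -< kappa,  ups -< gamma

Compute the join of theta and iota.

Common upper bounds of {theta, iota}: beta, gamma, kappa, mu, nu, psi.
The least among these is nu.

nu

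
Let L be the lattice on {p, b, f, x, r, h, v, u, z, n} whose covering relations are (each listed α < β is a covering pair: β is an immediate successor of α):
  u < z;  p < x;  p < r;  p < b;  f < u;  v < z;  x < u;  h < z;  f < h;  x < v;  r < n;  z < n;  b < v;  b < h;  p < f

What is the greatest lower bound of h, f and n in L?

Common lower bounds of {h, f, n}: f, p.
The greatest among these is f.

f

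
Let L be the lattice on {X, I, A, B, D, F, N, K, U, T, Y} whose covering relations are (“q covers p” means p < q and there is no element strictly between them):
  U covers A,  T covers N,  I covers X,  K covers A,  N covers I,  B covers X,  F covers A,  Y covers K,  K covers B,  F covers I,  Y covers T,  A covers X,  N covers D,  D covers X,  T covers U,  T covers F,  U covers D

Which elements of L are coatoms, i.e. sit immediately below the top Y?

The coatoms are exactly the elements covered by Y: K, T.

K, T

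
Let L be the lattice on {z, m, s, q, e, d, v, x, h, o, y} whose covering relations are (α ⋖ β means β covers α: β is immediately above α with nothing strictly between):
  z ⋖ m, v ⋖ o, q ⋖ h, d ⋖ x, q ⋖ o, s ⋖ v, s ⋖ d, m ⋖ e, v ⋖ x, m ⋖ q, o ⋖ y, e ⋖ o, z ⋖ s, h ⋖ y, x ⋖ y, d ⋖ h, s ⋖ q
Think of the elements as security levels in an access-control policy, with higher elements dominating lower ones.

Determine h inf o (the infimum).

Common lower bounds of {h, o}: m, q, s, z.
The greatest among these is q.

q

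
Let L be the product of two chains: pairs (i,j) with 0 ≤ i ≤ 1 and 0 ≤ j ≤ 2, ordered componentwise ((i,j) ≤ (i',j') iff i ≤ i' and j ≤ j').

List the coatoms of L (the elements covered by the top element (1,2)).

(0,2), (1,1)

The coatoms are exactly the elements covered by (1,2): (0,2), (1,1).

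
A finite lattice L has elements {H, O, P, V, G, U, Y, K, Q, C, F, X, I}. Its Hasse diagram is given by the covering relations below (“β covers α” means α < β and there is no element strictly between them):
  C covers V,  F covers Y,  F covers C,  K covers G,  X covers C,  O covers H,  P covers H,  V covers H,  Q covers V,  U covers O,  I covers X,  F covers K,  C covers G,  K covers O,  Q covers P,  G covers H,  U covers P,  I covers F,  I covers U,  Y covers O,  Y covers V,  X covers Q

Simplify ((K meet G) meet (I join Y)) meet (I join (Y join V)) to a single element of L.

K ∧ G = G
I ∨ Y = I
G ∧ I = G
Y ∨ V = Y
I ∨ Y = I
G ∧ I = G

G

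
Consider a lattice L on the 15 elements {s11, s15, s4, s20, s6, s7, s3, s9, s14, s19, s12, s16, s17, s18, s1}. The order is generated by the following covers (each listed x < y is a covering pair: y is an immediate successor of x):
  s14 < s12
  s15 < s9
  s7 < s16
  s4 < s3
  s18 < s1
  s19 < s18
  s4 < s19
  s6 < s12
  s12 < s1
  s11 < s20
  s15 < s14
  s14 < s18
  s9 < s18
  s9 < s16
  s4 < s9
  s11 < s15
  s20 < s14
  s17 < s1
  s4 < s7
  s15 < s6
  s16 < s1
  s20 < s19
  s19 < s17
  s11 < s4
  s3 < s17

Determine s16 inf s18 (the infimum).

s9

Common lower bounds of {s16, s18}: s11, s15, s4, s9.
The greatest among these is s9.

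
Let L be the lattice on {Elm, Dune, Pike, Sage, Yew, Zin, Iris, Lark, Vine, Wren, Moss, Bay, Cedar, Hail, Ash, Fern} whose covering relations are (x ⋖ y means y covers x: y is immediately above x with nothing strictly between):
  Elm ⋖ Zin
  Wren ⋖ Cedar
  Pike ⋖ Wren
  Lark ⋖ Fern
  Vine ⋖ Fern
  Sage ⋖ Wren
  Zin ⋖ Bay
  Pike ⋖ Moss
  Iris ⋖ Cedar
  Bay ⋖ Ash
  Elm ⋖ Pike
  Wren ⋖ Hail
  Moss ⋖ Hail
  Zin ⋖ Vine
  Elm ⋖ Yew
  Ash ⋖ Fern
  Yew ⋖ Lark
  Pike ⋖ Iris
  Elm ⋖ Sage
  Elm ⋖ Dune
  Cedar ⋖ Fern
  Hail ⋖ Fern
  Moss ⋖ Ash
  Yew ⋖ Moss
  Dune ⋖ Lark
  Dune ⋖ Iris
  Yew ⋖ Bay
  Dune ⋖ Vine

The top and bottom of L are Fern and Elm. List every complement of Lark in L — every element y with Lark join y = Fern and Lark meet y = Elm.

Need y with Lark ∨ y = Fern and Lark ∧ y = Elm.
Checking each element gives: Pike, Sage, Wren, Zin.

Pike, Sage, Wren, Zin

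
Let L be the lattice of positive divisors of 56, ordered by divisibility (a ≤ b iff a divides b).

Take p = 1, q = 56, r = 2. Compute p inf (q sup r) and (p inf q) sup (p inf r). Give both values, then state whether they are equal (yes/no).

q sup r = 56, so p inf (q sup r) = 1 inf 56 = 1.
p inf q = 1 and p inf r = 1, so (p inf q) sup (p inf r) = 1 sup 1 = 1.
Equal: yes.

1; 1; yes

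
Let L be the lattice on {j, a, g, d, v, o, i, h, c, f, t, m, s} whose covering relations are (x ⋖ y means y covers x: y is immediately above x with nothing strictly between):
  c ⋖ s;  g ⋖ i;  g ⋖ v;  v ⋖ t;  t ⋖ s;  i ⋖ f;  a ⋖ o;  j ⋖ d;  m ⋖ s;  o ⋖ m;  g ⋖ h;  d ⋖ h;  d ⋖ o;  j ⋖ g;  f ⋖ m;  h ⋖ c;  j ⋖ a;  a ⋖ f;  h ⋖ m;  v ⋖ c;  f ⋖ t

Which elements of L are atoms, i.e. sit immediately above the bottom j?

The atoms are exactly the elements that cover j: a, d, g.

a, d, g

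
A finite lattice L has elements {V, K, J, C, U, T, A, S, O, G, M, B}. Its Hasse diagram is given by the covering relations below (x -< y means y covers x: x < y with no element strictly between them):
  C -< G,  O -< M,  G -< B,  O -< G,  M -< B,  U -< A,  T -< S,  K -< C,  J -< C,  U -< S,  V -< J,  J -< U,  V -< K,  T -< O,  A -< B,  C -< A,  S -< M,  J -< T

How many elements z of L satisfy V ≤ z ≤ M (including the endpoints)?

The interval [V, M] = {J, M, O, S, T, U, V}, which has 7 elements.

7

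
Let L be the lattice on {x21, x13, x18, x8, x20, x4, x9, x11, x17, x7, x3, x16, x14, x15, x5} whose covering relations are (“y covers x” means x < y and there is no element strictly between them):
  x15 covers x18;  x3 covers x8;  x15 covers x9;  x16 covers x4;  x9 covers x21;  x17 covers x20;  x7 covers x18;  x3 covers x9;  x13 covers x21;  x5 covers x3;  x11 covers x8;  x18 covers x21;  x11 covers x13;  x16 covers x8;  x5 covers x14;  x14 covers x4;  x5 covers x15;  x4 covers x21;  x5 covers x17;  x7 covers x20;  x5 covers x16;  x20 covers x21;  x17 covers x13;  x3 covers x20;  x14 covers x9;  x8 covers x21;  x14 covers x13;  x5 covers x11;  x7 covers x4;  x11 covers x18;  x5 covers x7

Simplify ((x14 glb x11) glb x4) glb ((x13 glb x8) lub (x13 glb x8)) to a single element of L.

x14 ∧ x11 = x13
x13 ∧ x4 = x21
x13 ∧ x8 = x21
x13 ∧ x8 = x21
x21 ∨ x21 = x21
x21 ∧ x21 = x21

x21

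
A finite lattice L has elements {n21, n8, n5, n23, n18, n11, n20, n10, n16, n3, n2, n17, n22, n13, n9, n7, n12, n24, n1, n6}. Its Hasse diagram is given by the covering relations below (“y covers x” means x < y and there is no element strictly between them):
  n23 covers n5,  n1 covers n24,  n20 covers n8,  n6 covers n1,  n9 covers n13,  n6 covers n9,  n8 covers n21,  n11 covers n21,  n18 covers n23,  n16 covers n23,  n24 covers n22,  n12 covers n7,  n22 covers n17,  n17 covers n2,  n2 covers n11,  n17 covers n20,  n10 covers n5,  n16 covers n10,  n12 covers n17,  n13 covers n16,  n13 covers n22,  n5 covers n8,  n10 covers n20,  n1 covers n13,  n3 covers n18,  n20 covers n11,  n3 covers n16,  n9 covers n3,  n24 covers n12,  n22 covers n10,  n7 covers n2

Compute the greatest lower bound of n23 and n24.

n5

Common lower bounds of {n23, n24}: n21, n5, n8.
The greatest among these is n5.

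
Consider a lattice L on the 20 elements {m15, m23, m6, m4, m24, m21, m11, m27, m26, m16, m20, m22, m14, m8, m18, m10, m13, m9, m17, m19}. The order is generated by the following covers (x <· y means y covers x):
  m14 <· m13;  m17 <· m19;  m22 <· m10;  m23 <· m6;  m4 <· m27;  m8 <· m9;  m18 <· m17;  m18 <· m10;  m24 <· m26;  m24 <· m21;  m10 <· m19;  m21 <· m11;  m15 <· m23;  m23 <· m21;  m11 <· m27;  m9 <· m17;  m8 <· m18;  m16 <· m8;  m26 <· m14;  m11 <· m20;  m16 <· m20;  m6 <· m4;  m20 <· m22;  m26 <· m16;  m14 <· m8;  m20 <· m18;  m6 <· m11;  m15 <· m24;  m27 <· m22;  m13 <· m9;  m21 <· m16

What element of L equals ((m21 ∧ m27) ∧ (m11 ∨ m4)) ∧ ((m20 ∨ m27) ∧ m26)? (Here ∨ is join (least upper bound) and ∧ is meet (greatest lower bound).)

m24

m21 ∧ m27 = m21
m11 ∨ m4 = m27
m21 ∧ m27 = m21
m20 ∨ m27 = m22
m22 ∧ m26 = m26
m21 ∧ m26 = m24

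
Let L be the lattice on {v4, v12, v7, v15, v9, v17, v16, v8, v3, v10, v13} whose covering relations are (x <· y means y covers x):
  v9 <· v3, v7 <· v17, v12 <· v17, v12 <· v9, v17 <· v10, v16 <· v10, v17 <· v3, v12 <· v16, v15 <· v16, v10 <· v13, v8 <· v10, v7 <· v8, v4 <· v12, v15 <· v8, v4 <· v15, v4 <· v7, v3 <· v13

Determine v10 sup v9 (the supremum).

Common upper bounds of {v10, v9}: v13.
The least among these is v13.

v13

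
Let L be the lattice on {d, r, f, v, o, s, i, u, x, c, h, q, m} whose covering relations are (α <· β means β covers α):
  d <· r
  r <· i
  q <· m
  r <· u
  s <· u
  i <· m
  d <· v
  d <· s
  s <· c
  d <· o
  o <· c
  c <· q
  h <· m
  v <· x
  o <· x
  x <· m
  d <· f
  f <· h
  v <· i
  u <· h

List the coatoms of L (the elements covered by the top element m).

The coatoms are exactly the elements covered by m: h, i, q, x.

h, i, q, x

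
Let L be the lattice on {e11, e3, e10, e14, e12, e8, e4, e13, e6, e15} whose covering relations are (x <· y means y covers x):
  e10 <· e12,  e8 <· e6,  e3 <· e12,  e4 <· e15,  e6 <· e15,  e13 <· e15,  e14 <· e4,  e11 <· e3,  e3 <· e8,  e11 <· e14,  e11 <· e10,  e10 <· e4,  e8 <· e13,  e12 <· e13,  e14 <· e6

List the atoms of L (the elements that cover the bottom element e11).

The atoms are exactly the elements that cover e11: e10, e14, e3.

e10, e14, e3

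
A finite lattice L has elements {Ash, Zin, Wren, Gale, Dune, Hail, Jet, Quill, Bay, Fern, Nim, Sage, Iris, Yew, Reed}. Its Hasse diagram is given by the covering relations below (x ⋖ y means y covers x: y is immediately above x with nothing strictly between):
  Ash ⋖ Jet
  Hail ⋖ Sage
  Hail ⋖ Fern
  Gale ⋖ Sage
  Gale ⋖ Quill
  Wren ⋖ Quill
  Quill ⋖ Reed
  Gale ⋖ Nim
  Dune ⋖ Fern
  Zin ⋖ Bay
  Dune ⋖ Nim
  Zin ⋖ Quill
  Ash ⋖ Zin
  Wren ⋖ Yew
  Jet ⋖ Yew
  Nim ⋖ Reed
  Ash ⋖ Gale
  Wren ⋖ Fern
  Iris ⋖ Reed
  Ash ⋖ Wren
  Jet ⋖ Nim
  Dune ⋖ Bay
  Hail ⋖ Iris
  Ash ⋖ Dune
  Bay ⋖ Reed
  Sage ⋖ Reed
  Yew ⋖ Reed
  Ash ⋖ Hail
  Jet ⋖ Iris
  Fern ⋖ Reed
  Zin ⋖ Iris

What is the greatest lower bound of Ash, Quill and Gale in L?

Ash

Common lower bounds of {Ash, Quill, Gale}: Ash.
The greatest among these is Ash.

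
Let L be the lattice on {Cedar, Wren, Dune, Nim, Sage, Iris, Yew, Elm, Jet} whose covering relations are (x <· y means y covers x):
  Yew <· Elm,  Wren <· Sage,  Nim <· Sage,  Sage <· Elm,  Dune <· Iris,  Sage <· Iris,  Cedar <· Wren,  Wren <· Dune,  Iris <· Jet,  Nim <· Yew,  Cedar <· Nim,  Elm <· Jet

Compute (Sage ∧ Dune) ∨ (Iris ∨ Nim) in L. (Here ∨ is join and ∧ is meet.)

Sage ∧ Dune = Wren
Iris ∨ Nim = Iris
Wren ∨ Iris = Iris

Iris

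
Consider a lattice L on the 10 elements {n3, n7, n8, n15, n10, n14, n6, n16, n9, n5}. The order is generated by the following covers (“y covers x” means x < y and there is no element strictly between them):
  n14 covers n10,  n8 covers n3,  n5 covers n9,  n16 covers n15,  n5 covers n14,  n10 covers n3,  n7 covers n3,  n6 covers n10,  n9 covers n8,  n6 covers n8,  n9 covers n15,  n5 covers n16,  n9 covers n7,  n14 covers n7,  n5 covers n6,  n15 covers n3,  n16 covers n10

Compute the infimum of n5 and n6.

Common lower bounds of {n5, n6}: n10, n3, n6, n8.
The greatest among these is n6.

n6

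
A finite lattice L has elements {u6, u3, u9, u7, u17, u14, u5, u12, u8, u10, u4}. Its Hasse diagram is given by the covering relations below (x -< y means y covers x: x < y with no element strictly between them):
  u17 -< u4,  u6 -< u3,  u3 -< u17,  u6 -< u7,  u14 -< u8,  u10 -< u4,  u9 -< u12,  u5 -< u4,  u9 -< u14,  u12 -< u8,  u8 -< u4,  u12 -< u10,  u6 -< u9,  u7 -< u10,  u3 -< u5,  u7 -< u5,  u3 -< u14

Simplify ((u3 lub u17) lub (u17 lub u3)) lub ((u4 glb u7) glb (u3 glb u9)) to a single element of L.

u3 ∨ u17 = u17
u17 ∨ u3 = u17
u17 ∨ u17 = u17
u4 ∧ u7 = u7
u3 ∧ u9 = u6
u7 ∧ u6 = u6
u17 ∨ u6 = u17

u17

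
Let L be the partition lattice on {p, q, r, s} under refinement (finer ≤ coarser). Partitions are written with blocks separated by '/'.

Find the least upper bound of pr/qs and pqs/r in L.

The join of pr/qs and pqs/r merges any blocks that overlap across the partitions, giving pqrs.

pqrs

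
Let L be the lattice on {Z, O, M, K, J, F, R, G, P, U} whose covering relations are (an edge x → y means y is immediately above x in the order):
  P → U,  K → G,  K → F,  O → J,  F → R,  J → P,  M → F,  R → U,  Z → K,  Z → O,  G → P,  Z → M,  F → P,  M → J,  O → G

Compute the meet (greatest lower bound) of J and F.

M

Common lower bounds of {J, F}: M, Z.
The greatest among these is M.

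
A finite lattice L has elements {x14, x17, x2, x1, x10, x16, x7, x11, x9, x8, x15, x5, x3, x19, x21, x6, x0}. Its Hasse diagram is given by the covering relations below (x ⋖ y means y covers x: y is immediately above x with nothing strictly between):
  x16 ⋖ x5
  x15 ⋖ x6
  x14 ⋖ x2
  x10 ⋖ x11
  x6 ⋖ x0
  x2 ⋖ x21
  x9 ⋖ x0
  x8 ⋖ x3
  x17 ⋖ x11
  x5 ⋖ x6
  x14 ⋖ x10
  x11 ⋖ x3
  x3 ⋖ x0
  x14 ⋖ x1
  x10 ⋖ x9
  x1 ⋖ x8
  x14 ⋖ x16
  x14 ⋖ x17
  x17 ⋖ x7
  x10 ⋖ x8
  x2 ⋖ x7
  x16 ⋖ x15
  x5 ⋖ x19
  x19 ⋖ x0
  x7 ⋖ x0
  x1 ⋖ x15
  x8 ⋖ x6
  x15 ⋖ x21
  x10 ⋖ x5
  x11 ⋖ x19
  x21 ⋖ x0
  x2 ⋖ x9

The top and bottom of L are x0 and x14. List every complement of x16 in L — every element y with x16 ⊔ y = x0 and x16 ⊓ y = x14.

Need y with x16 ∨ y = x0 and x16 ∧ y = x14.
Checking each element gives: x3, x7, x9.

x3, x7, x9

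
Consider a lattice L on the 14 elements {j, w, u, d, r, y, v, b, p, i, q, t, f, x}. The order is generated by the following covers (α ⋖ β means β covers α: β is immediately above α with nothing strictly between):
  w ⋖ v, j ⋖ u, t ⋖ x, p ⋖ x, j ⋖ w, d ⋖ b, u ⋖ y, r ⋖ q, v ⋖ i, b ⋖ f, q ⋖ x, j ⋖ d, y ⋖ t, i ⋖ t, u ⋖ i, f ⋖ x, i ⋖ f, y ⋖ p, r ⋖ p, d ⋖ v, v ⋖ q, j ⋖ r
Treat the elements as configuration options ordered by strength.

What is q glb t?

Common lower bounds of {q, t}: d, j, v, w.
The greatest among these is v.

v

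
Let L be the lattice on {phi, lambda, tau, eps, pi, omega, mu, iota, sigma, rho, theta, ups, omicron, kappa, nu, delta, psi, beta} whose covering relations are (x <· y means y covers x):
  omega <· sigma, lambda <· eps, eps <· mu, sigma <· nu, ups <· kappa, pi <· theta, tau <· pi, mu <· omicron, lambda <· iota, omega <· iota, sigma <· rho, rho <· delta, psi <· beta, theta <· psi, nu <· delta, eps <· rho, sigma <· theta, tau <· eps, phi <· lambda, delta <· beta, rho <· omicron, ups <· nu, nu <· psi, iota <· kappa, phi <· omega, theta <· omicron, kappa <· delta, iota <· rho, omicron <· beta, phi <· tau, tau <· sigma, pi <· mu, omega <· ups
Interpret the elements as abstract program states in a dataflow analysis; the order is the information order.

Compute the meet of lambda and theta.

phi

Common lower bounds of {lambda, theta}: phi.
The greatest among these is phi.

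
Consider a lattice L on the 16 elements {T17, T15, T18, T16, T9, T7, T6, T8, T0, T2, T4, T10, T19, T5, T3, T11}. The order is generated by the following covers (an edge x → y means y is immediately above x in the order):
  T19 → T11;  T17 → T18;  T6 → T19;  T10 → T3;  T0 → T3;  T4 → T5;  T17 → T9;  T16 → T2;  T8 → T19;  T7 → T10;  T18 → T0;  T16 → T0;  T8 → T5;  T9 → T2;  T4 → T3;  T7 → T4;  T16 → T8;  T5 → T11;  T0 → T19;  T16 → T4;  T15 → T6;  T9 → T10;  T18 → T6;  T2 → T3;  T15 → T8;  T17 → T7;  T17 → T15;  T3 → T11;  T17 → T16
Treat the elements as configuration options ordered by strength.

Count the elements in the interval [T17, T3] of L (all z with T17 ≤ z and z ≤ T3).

10

The interval [T17, T3] = {T0, T10, T16, T17, T18, T2, T3, T4, T7, T9}, which has 10 elements.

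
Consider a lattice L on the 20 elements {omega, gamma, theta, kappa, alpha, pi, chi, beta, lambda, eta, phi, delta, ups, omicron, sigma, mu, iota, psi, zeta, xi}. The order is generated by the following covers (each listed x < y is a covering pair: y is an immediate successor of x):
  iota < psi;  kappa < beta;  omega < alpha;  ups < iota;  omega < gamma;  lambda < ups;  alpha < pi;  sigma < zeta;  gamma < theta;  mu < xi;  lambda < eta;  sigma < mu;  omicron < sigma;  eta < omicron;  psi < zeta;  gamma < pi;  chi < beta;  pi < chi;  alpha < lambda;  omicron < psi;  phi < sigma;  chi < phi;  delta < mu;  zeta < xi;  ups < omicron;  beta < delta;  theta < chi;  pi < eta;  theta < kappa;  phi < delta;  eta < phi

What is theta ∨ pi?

chi

Common upper bounds of {theta, pi}: beta, chi, delta, mu, phi, sigma, xi, zeta.
The least among these is chi.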